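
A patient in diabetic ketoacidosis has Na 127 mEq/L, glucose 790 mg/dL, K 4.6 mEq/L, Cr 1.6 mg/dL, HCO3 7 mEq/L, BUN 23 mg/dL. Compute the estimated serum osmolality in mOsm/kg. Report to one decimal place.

306.1 mOsm/kg

Calculated osmolality = 2·Na + glucose/18 + BUN/2.8
= 2·127 + 790/18 + 23/2.8
= 254 + 43.89 + 8.21
= 306.1 mOsm/kg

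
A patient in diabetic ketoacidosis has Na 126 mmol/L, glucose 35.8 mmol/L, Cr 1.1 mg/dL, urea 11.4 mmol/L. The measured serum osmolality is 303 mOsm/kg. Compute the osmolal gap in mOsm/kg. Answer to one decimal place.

3.8 mOsm/kg

Calculated osmolality = 2·Na + glucose + urea
= 2·126 + 35.8 + 11.4
= 252 + 35.80 + 11.40
= 299.2 mOsm/kg ≈ 299.2 mOsm/kg
Osmolar gap = measured − calculated = 303 − 299.2 = 3.8 mOsm/kg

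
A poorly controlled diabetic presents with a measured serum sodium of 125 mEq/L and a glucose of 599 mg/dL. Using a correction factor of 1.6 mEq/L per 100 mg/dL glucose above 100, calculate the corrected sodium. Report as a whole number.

Corrected Na = measured Na + 1.6 · (glucose − 100)/100
= 125 + 1.6 · (599 − 100)/100
= 125 + 8
= 133 mEq/L

133 mEq/L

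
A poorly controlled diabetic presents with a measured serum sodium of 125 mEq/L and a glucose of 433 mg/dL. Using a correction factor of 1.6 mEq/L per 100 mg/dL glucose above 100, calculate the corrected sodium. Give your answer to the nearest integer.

130 mEq/L

Corrected Na = measured Na + 1.6 · (glucose − 100)/100
= 125 + 1.6 · (433 − 100)/100
= 125 + 5.3
= 130.3 mEq/L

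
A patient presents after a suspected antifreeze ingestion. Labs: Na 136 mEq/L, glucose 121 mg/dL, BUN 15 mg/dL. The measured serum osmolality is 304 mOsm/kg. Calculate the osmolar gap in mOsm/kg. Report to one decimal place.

19.9 mOsm/kg

Calculated osmolality = 2·Na + glucose/18 + BUN/2.8
= 2·136 + 121/18 + 15/2.8
= 272 + 6.72 + 5.36
= 284.08 mOsm/kg ≈ 284.1 mOsm/kg
Osmolar gap = measured − calculated = 304 − 284.1 = 19.9 mOsm/kg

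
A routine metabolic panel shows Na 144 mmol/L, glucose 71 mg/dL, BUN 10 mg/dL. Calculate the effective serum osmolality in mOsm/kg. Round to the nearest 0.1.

Effective osmolality excludes urea (freely permeant across cell membranes):
2·Na + glucose/18
= 2·144 + 71/18
= 288 + 3.94
= 291.94 mOsm/kg

291.9 mOsm/kg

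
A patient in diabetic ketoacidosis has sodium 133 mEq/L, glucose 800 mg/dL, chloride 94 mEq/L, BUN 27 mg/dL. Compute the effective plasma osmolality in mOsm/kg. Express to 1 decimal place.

310.4 mOsm/kg

Effective osmolality excludes urea (freely permeant across cell membranes):
2·Na + glucose/18
= 2·133 + 800/18
= 266 + 44.44
= 310.44 mOsm/kg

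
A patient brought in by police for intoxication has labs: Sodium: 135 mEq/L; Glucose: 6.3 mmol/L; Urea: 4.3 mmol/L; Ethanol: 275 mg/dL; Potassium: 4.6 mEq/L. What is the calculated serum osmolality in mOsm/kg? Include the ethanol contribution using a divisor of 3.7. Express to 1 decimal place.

354.9 mOsm/kg

Calculated osmolality = 2·Na + glucose + urea + ethanol/3.7
= 2·135 + 6.3 + 4.3 + 275/3.7
= 270 + 6.30 + 4.30 + 74.32
= 354.92 mOsm/kg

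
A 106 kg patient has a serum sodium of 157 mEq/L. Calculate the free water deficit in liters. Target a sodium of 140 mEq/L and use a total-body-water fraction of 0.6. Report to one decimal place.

TBW = 0.6 · 106 = 63.6 L
Free water deficit = TBW · (Na/140 − 1)
= 63.6 · (157/140 − 1)
= 63.6 · 0.1214
= 7.72 L

7.7 L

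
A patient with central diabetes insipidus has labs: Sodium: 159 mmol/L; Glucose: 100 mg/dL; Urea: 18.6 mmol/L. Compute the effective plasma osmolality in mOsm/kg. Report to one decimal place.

323.6 mOsm/kg

Effective osmolality excludes urea (freely permeant across cell membranes):
2·Na + glucose/18
= 2·159 + 100/18
= 318 + 5.56
= 323.56 mOsm/kg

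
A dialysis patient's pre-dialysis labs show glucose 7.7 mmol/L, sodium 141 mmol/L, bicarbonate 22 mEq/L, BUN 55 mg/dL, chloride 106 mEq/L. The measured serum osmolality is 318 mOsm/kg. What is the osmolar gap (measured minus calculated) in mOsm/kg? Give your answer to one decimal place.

Calculated osmolality = 2·Na + glucose + BUN/2.8
= 2·141 + 7.7 + 55/2.8
= 282 + 7.70 + 19.64
= 309.34 mOsm/kg ≈ 309.3 mOsm/kg
Osmolar gap = measured − calculated = 318 − 309.3 = 8.7 mOsm/kg

8.7 mOsm/kg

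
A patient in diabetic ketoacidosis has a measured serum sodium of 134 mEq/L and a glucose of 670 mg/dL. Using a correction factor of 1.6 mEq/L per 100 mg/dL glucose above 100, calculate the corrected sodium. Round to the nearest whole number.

143 mEq/L

Corrected Na = measured Na + 1.6 · (glucose − 100)/100
= 134 + 1.6 · (670 − 100)/100
= 134 + 9.1
= 143.1 mEq/L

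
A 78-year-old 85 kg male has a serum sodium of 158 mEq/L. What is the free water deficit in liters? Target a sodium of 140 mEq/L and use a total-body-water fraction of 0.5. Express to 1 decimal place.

5.5 L

TBW = 0.5 · 85 = 42.5 L
Free water deficit = TBW · (Na/140 − 1)
= 42.5 · (158/140 − 1)
= 42.5 · 0.1286
= 5.47 L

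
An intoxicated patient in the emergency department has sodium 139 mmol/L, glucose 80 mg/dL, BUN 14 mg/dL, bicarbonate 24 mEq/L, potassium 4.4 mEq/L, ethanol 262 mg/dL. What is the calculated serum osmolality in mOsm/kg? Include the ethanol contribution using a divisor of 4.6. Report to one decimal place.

344.4 mOsm/kg

Calculated osmolality = 2·Na + glucose/18 + BUN/2.8 + ethanol/4.6
= 2·139 + 80/18 + 14/2.8 + 262/4.6
= 278 + 4.44 + 5 + 56.96
= 344.4 mOsm/kg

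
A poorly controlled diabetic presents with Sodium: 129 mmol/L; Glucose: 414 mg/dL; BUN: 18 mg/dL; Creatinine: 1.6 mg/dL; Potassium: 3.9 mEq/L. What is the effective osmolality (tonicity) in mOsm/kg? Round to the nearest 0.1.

281.0 mOsm/kg

Effective osmolality excludes urea (freely permeant across cell membranes):
2·Na + glucose/18
= 2·129 + 414/18
= 258 + 23
= 281 mOsm/kg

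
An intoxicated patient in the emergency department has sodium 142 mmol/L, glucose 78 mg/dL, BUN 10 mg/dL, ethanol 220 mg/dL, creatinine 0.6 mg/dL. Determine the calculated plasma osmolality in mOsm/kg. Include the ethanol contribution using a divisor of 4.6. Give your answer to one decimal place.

Calculated osmolality = 2·Na + glucose/18 + BUN/2.8 + ethanol/4.6
= 2·142 + 78/18 + 10/2.8 + 220/4.6
= 284 + 4.33 + 3.57 + 47.83
= 339.73 mOsm/kg

339.7 mOsm/kg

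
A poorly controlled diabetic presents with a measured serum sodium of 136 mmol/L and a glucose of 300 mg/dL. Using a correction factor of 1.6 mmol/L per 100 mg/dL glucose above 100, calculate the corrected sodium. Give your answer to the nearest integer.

Corrected Na = measured Na + 1.6 · (glucose − 100)/100
= 136 + 1.6 · (300 − 100)/100
= 136 + 3.2
= 139.2 mmol/L

139 mmol/L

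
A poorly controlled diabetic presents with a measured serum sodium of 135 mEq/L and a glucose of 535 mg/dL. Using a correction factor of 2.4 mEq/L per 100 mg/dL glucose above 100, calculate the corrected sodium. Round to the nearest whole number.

145 mEq/L

Corrected Na = measured Na + 2.4 · (glucose − 100)/100
= 135 + 2.4 · (535 − 100)/100
= 135 + 10.4
= 145.4 mEq/L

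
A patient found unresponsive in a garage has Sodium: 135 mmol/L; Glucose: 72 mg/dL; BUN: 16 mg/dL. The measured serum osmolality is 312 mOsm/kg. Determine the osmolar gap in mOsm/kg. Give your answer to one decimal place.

Calculated osmolality = 2·Na + glucose/18 + BUN/2.8
= 2·135 + 72/18 + 16/2.8
= 270 + 4 + 5.71
= 279.71 mOsm/kg ≈ 279.7 mOsm/kg
Osmolar gap = measured − calculated = 312 − 279.7 = 32.3 mOsm/kg

32.3 mOsm/kg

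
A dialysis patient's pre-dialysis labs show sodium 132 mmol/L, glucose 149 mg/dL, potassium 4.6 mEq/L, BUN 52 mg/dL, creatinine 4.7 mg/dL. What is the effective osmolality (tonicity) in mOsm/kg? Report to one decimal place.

272.3 mOsm/kg

Effective osmolality excludes urea (freely permeant across cell membranes):
2·Na + glucose/18
= 2·132 + 149/18
= 264 + 8.28
= 272.28 mOsm/kg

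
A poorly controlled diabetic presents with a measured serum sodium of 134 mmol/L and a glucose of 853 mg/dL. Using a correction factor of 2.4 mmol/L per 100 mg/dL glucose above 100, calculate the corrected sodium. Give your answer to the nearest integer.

Corrected Na = measured Na + 2.4 · (glucose − 100)/100
= 134 + 2.4 · (853 − 100)/100
= 134 + 18.1
= 152.1 mmol/L

152 mmol/L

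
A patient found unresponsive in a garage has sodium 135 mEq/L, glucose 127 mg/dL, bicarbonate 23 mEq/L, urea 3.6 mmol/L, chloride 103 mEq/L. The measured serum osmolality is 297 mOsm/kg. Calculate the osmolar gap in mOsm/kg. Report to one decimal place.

16.3 mOsm/kg

Calculated osmolality = 2·Na + glucose/18 + urea
= 2·135 + 127/18 + 3.6
= 270 + 7.06 + 3.60
= 280.66 mOsm/kg ≈ 280.7 mOsm/kg
Osmolar gap = measured − calculated = 297 − 280.7 = 16.3 mOsm/kg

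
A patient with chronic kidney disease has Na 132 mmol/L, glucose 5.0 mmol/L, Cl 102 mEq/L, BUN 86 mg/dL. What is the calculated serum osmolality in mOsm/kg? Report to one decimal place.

Calculated osmolality = 2·Na + glucose + BUN/2.8
= 2·132 + 5 + 86/2.8
= 264 + 5 + 30.71
= 299.71 mOsm/kg

299.7 mOsm/kg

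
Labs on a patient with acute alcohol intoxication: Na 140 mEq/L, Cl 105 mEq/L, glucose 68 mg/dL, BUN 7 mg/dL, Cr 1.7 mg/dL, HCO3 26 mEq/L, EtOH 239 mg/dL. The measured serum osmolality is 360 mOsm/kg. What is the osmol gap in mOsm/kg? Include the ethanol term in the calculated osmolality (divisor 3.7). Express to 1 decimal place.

Calculated osmolality = 2·Na + glucose/18 + BUN/2.8 + ethanol/3.7
= 2·140 + 68/18 + 7/2.8 + 239/3.7
= 280 + 3.78 + 2.50 + 64.59
= 350.87 mOsm/kg ≈ 350.9 mOsm/kg
Osmolar gap = measured − calculated = 360 − 350.9 = 9.1 mOsm/kg

9.1 mOsm/kg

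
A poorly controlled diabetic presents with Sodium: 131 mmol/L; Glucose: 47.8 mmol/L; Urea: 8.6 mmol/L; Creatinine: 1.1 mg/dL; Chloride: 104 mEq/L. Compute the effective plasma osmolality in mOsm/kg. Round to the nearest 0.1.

Effective osmolality excludes urea (freely permeant across cell membranes):
2·Na + glucose
= 2·131 + 47.8
= 262 + 47.8
= 309.8 mOsm/kg

309.8 mOsm/kg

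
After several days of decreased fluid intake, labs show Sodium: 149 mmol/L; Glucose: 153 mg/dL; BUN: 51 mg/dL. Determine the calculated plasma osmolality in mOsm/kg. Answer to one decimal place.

324.7 mOsm/kg

Calculated osmolality = 2·Na + glucose/18 + BUN/2.8
= 2·149 + 153/18 + 51/2.8
= 298 + 8.50 + 18.21
= 324.71 mOsm/kg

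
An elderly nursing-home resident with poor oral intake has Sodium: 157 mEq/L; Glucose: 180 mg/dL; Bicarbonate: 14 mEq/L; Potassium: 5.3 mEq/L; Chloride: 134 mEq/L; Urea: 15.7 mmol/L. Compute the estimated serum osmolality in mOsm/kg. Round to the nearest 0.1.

Calculated osmolality = 2·Na + glucose/18 + urea
= 2·157 + 180/18 + 15.7
= 314 + 10 + 15.70
= 339.7 mOsm/kg

339.7 mOsm/kg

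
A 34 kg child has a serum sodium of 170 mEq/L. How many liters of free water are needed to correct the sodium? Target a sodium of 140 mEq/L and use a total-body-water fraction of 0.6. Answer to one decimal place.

4.4 L

TBW = 0.6 · 34 = 20.4 L
Free water deficit = TBW · (Na/140 − 1)
= 20.4 · (170/140 − 1)
= 20.4 · 0.2143
= 4.37 L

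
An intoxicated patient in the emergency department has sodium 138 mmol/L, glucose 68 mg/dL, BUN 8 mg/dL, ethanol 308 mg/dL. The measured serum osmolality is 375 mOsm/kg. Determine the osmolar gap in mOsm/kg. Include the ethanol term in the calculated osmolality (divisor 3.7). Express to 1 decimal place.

9.1 mOsm/kg

Calculated osmolality = 2·Na + glucose/18 + BUN/2.8 + ethanol/3.7
= 2·138 + 68/18 + 8/2.8 + 308/3.7
= 276 + 3.78 + 2.86 + 83.24
= 365.88 mOsm/kg ≈ 365.9 mOsm/kg
Osmolar gap = measured − calculated = 375 − 365.9 = 9.1 mOsm/kg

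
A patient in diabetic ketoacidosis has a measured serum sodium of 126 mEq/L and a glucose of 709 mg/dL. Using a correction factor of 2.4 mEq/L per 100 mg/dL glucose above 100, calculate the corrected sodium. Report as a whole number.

141 mEq/L

Corrected Na = measured Na + 2.4 · (glucose − 100)/100
= 126 + 2.4 · (709 − 100)/100
= 126 + 14.6
= 140.6 mEq/L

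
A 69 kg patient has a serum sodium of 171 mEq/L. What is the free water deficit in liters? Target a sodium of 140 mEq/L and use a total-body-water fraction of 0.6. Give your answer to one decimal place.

TBW = 0.6 · 69 = 41.4 L
Free water deficit = TBW · (Na/140 − 1)
= 41.4 · (171/140 − 1)
= 41.4 · 0.2214
= 9.17 L

9.2 L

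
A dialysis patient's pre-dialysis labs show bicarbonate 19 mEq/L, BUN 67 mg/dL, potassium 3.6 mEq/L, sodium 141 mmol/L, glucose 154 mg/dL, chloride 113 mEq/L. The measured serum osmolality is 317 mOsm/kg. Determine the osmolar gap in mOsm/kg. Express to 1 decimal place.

Calculated osmolality = 2·Na + glucose/18 + BUN/2.8
= 2·141 + 154/18 + 67/2.8
= 282 + 8.56 + 23.93
= 314.49 mOsm/kg ≈ 314.5 mOsm/kg
Osmolar gap = measured − calculated = 317 − 314.5 = 2.5 mOsm/kg

2.5 mOsm/kg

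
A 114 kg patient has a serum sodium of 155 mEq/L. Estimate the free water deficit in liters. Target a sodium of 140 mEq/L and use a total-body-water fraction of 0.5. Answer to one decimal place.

TBW = 0.5 · 114 = 57 L
Free water deficit = TBW · (Na/140 − 1)
= 57 · (155/140 − 1)
= 57 · 0.1071
= 6.1 L

6.1 L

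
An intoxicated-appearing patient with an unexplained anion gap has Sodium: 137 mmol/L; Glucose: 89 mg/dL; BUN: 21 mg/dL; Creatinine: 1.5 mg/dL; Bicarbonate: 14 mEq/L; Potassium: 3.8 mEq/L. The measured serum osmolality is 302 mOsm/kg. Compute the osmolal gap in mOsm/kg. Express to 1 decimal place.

15.6 mOsm/kg

Calculated osmolality = 2·Na + glucose/18 + BUN/2.8
= 2·137 + 89/18 + 21/2.8
= 274 + 4.94 + 7.50
= 286.44 mOsm/kg ≈ 286.4 mOsm/kg
Osmolar gap = measured − calculated = 302 − 286.4 = 15.6 mOsm/kg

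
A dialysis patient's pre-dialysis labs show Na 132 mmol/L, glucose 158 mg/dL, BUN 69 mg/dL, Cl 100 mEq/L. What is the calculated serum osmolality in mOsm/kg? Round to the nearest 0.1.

297.4 mOsm/kg

Calculated osmolality = 2·Na + glucose/18 + BUN/2.8
= 2·132 + 158/18 + 69/2.8
= 264 + 8.78 + 24.64
= 297.42 mOsm/kg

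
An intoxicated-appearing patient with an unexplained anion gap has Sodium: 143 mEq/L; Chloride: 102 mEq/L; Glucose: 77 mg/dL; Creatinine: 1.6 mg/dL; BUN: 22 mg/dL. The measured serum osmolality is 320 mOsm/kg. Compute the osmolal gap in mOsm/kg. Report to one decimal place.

Calculated osmolality = 2·Na + glucose/18 + BUN/2.8
= 2·143 + 77/18 + 22/2.8
= 286 + 4.28 + 7.86
= 298.14 mOsm/kg ≈ 298.1 mOsm/kg
Osmolar gap = measured − calculated = 320 − 298.1 = 21.9 mOsm/kg

21.9 mOsm/kg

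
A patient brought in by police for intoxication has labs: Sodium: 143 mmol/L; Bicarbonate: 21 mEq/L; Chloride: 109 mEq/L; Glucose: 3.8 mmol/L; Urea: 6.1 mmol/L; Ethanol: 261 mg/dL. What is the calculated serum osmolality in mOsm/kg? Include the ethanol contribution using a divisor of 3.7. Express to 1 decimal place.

366.4 mOsm/kg

Calculated osmolality = 2·Na + glucose + urea + ethanol/3.7
= 2·143 + 3.8 + 6.1 + 261/3.7
= 286 + 3.80 + 6.10 + 70.54
= 366.44 mOsm/kg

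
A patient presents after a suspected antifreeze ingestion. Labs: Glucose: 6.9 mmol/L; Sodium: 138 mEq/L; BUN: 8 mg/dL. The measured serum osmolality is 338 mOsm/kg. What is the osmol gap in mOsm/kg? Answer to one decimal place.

52.2 mOsm/kg

Calculated osmolality = 2·Na + glucose + BUN/2.8
= 2·138 + 6.9 + 8/2.8
= 276 + 6.90 + 2.86
= 285.76 mOsm/kg ≈ 285.8 mOsm/kg
Osmolar gap = measured − calculated = 338 − 285.8 = 52.2 mOsm/kg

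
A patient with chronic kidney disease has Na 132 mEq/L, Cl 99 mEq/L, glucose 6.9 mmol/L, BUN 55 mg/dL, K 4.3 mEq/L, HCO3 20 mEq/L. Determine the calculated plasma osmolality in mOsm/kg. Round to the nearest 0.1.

290.5 mOsm/kg

Calculated osmolality = 2·Na + glucose + BUN/2.8
= 2·132 + 6.9 + 55/2.8
= 264 + 6.90 + 19.64
= 290.54 mOsm/kg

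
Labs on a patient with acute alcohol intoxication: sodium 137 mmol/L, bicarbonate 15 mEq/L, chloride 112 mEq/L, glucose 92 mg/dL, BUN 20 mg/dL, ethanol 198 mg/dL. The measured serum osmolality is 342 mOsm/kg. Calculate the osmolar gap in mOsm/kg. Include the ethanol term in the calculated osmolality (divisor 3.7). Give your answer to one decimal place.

2.2 mOsm/kg

Calculated osmolality = 2·Na + glucose/18 + BUN/2.8 + ethanol/3.7
= 2·137 + 92/18 + 20/2.8 + 198/3.7
= 274 + 5.11 + 7.14 + 53.51
= 339.76 mOsm/kg ≈ 339.8 mOsm/kg
Osmolar gap = measured − calculated = 342 − 339.8 = 2.2 mOsm/kg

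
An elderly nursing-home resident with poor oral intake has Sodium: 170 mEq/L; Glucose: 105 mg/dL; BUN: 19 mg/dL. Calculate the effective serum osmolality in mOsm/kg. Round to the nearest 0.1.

345.8 mOsm/kg

Effective osmolality excludes urea (freely permeant across cell membranes):
2·Na + glucose/18
= 2·170 + 105/18
= 340 + 5.83
= 345.83 mOsm/kg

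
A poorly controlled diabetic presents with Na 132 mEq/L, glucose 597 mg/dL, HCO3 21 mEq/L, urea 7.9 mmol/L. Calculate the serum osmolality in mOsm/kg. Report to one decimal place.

Calculated osmolality = 2·Na + glucose/18 + urea
= 2·132 + 597/18 + 7.9
= 264 + 33.17 + 7.90
= 305.07 mOsm/kg

305.1 mOsm/kg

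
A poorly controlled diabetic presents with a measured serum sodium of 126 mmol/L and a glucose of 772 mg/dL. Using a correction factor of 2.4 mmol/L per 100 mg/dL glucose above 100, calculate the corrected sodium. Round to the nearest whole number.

142 mmol/L

Corrected Na = measured Na + 2.4 · (glucose − 100)/100
= 126 + 2.4 · (772 − 100)/100
= 126 + 16.1
= 142.1 mmol/L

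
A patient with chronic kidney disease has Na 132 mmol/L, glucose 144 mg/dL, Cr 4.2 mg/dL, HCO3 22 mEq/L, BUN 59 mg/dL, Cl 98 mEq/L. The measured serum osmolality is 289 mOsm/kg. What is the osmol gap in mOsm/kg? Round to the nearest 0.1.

-4.1 mOsm/kg

Calculated osmolality = 2·Na + glucose/18 + BUN/2.8
= 2·132 + 144/18 + 59/2.8
= 264 + 8 + 21.07
= 293.07 mOsm/kg ≈ 293.1 mOsm/kg
Osmolar gap = measured − calculated = 289 − 293.1 = -4.1 mOsm/kg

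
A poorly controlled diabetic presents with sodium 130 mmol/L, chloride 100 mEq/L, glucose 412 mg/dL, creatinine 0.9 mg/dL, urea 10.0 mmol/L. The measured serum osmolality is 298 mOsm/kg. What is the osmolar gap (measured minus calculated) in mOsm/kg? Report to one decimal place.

5.1 mOsm/kg

Calculated osmolality = 2·Na + glucose/18 + urea
= 2·130 + 412/18 + 10
= 260 + 22.89 + 10
= 292.89 mOsm/kg ≈ 292.9 mOsm/kg
Osmolar gap = measured − calculated = 298 − 292.9 = 5.1 mOsm/kg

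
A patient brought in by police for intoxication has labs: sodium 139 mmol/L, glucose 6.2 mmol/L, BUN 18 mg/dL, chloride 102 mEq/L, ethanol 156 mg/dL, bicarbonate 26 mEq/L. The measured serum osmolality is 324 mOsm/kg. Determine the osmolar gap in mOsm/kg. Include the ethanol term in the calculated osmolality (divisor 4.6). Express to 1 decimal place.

-0.5 mOsm/kg

Calculated osmolality = 2·Na + glucose + BUN/2.8 + ethanol/4.6
= 2·139 + 6.2 + 18/2.8 + 156/4.6
= 278 + 6.20 + 6.43 + 33.91
= 324.54 mOsm/kg ≈ 324.5 mOsm/kg
Osmolar gap = measured − calculated = 324 − 324.5 = -0.5 mOsm/kg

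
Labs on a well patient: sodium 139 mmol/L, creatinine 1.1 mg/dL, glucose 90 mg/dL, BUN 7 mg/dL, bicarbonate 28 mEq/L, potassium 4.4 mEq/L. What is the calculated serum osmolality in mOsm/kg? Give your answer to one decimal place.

Calculated osmolality = 2·Na + glucose/18 + BUN/2.8
= 2·139 + 90/18 + 7/2.8
= 278 + 5 + 2.50
= 285.5 mOsm/kg

285.5 mOsm/kg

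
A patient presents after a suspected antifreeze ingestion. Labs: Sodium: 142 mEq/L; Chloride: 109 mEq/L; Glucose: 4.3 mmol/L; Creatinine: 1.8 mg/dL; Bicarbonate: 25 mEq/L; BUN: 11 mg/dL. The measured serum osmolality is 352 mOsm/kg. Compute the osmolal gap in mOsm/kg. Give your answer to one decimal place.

Calculated osmolality = 2·Na + glucose + BUN/2.8
= 2·142 + 4.3 + 11/2.8
= 284 + 4.30 + 3.93
= 292.23 mOsm/kg ≈ 292.2 mOsm/kg
Osmolar gap = measured − calculated = 352 − 292.2 = 59.8 mOsm/kg

59.8 mOsm/kg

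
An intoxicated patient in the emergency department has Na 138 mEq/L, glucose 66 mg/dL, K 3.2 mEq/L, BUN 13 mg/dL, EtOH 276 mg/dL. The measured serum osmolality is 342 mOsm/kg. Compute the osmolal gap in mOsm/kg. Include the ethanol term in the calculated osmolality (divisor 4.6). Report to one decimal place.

-2.3 mOsm/kg

Calculated osmolality = 2·Na + glucose/18 + BUN/2.8 + ethanol/4.6
= 2·138 + 66/18 + 13/2.8 + 276/4.6
= 276 + 3.67 + 4.64 + 60
= 344.31 mOsm/kg ≈ 344.3 mOsm/kg
Osmolar gap = measured − calculated = 342 − 344.3 = -2.3 mOsm/kg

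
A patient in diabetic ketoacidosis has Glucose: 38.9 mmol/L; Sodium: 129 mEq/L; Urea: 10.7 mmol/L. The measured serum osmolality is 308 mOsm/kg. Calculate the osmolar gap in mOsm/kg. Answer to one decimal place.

Calculated osmolality = 2·Na + glucose + urea
= 2·129 + 38.9 + 10.7
= 258 + 38.90 + 10.70
= 307.6 mOsm/kg ≈ 307.6 mOsm/kg
Osmolar gap = measured − calculated = 308 − 307.6 = 0.4 mOsm/kg

0.4 mOsm/kg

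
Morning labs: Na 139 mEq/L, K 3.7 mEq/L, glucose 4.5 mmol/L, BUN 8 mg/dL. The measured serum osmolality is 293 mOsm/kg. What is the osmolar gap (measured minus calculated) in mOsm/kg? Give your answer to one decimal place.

7.6 mOsm/kg

Calculated osmolality = 2·Na + glucose + BUN/2.8
= 2·139 + 4.5 + 8/2.8
= 278 + 4.50 + 2.86
= 285.36 mOsm/kg ≈ 285.4 mOsm/kg
Osmolar gap = measured − calculated = 293 − 285.4 = 7.6 mOsm/kg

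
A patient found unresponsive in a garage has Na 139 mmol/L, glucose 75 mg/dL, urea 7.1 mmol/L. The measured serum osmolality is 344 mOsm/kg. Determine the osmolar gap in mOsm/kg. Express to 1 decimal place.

Calculated osmolality = 2·Na + glucose/18 + urea
= 2·139 + 75/18 + 7.1
= 278 + 4.17 + 7.10
= 289.27 mOsm/kg ≈ 289.3 mOsm/kg
Osmolar gap = measured − calculated = 344 − 289.3 = 54.7 mOsm/kg

54.7 mOsm/kg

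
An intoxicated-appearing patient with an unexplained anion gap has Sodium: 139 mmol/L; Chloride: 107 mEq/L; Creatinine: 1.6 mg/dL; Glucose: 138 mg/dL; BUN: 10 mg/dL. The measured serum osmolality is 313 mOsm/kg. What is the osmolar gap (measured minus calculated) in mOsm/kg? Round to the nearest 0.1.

Calculated osmolality = 2·Na + glucose/18 + BUN/2.8
= 2·139 + 138/18 + 10/2.8
= 278 + 7.67 + 3.57
= 289.24 mOsm/kg ≈ 289.2 mOsm/kg
Osmolar gap = measured − calculated = 313 − 289.2 = 23.8 mOsm/kg

23.8 mOsm/kg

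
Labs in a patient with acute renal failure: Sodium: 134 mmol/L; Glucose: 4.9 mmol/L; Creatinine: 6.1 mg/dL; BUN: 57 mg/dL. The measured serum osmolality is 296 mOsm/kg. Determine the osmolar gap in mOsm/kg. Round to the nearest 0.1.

2.7 mOsm/kg

Calculated osmolality = 2·Na + glucose + BUN/2.8
= 2·134 + 4.9 + 57/2.8
= 268 + 4.90 + 20.36
= 293.26 mOsm/kg ≈ 293.3 mOsm/kg
Osmolar gap = measured − calculated = 296 − 293.3 = 2.7 mOsm/kg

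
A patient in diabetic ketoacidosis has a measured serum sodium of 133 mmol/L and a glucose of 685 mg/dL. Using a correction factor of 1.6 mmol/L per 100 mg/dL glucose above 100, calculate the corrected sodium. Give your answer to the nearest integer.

Corrected Na = measured Na + 1.6 · (glucose − 100)/100
= 133 + 1.6 · (685 − 100)/100
= 133 + 9.4
= 142.4 mmol/L

142 mmol/L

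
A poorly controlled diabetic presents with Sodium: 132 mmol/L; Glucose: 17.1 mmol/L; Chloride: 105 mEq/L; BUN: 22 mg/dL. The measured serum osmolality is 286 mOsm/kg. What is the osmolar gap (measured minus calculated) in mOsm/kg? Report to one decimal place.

-3.0 mOsm/kg

Calculated osmolality = 2·Na + glucose + BUN/2.8
= 2·132 + 17.1 + 22/2.8
= 264 + 17.10 + 7.86
= 288.96 mOsm/kg ≈ 289.0 mOsm/kg
Osmolar gap = measured − calculated = 286 − 289.0 = -3.0 mOsm/kg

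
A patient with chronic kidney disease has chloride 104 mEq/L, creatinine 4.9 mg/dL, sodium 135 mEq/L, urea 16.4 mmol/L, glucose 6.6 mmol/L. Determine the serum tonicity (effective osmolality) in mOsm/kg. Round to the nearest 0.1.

Effective osmolality excludes urea (freely permeant across cell membranes):
2·Na + glucose
= 2·135 + 6.6
= 270 + 6.6
= 276.6 mOsm/kg

276.6 mOsm/kg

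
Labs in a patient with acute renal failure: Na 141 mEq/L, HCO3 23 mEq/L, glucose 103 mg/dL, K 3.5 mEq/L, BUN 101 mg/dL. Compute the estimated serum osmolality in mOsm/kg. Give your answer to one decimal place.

Calculated osmolality = 2·Na + glucose/18 + BUN/2.8
= 2·141 + 103/18 + 101/2.8
= 282 + 5.72 + 36.07
= 323.79 mOsm/kg

323.8 mOsm/kg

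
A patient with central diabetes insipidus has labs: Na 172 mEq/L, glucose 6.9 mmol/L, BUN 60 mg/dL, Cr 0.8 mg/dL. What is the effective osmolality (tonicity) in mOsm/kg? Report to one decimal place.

350.9 mOsm/kg

Effective osmolality excludes urea (freely permeant across cell membranes):
2·Na + glucose
= 2·172 + 6.9
= 344 + 6.9
= 350.9 mOsm/kg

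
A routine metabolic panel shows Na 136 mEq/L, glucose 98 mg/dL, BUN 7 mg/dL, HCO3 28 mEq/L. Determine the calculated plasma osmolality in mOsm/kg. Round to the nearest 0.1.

279.9 mOsm/kg

Calculated osmolality = 2·Na + glucose/18 + BUN/2.8
= 2·136 + 98/18 + 7/2.8
= 272 + 5.44 + 2.50
= 279.94 mOsm/kg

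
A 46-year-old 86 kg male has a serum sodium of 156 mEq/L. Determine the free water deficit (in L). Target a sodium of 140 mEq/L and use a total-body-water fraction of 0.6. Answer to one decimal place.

TBW = 0.6 · 86 = 51.6 L
Free water deficit = TBW · (Na/140 − 1)
= 51.6 · (156/140 − 1)
= 51.6 · 0.1143
= 5.9 L

5.9 L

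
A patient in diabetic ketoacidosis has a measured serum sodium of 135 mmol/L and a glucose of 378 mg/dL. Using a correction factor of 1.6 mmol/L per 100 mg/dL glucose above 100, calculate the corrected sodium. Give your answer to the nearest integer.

Corrected Na = measured Na + 1.6 · (glucose − 100)/100
= 135 + 1.6 · (378 − 100)/100
= 135 + 4.4
= 139.4 mmol/L

139 mmol/L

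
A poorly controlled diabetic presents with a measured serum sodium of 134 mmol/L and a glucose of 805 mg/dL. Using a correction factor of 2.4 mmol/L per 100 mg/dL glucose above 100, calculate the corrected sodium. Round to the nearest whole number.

Corrected Na = measured Na + 2.4 · (glucose − 100)/100
= 134 + 2.4 · (805 − 100)/100
= 134 + 16.9
= 150.9 mmol/L

151 mmol/L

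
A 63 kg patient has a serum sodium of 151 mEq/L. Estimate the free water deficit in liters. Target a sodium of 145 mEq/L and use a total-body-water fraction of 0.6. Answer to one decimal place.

1.6 L

TBW = 0.6 · 63 = 37.8 L
Free water deficit = TBW · (Na/145 − 1)
= 37.8 · (151/145 − 1)
= 37.8 · 0.0414
= 1.56 L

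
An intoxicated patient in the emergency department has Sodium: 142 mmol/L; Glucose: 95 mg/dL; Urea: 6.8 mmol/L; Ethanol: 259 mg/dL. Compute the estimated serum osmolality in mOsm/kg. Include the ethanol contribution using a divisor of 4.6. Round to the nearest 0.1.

352.4 mOsm/kg

Calculated osmolality = 2·Na + glucose/18 + urea + ethanol/4.6
= 2·142 + 95/18 + 6.8 + 259/4.6
= 284 + 5.28 + 6.80 + 56.30
= 352.38 mOsm/kg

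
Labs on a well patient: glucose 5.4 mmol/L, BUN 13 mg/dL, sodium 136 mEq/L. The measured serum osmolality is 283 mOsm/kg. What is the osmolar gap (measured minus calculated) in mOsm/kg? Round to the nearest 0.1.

Calculated osmolality = 2·Na + glucose + BUN/2.8
= 2·136 + 5.4 + 13/2.8
= 272 + 5.40 + 4.64
= 282.04 mOsm/kg ≈ 282.0 mOsm/kg
Osmolar gap = measured − calculated = 283 − 282.0 = 1.0 mOsm/kg

1.0 mOsm/kg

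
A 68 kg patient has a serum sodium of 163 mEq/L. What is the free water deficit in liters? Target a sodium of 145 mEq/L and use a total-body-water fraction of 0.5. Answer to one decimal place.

4.2 L

TBW = 0.5 · 68 = 34 L
Free water deficit = TBW · (Na/145 − 1)
= 34 · (163/145 − 1)
= 34 · 0.1241
= 4.22 L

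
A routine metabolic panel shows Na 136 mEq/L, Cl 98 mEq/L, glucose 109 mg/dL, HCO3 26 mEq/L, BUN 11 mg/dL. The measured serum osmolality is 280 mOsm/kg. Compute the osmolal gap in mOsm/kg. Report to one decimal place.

Calculated osmolality = 2·Na + glucose/18 + BUN/2.8
= 2·136 + 109/18 + 11/2.8
= 272 + 6.06 + 3.93
= 281.99 mOsm/kg ≈ 282.0 mOsm/kg
Osmolar gap = measured − calculated = 280 − 282.0 = -2.0 mOsm/kg

-2.0 mOsm/kg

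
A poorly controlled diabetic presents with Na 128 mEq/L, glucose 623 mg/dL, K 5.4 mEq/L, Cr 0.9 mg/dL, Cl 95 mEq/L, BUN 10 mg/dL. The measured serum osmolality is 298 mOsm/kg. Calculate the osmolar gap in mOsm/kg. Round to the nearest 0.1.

3.8 mOsm/kg

Calculated osmolality = 2·Na + glucose/18 + BUN/2.8
= 2·128 + 623/18 + 10/2.8
= 256 + 34.61 + 3.57
= 294.18 mOsm/kg ≈ 294.2 mOsm/kg
Osmolar gap = measured − calculated = 298 − 294.2 = 3.8 mOsm/kg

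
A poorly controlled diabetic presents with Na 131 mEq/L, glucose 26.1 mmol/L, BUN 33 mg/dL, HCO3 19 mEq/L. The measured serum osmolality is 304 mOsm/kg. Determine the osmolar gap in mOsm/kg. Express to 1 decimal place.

4.1 mOsm/kg

Calculated osmolality = 2·Na + glucose + BUN/2.8
= 2·131 + 26.1 + 33/2.8
= 262 + 26.10 + 11.79
= 299.89 mOsm/kg ≈ 299.9 mOsm/kg
Osmolar gap = measured − calculated = 304 − 299.9 = 4.1 mOsm/kg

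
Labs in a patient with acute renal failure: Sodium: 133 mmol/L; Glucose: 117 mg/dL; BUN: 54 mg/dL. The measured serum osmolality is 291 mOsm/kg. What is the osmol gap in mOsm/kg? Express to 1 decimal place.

-0.8 mOsm/kg

Calculated osmolality = 2·Na + glucose/18 + BUN/2.8
= 2·133 + 117/18 + 54/2.8
= 266 + 6.50 + 19.29
= 291.79 mOsm/kg ≈ 291.8 mOsm/kg
Osmolar gap = measured − calculated = 291 − 291.8 = -0.8 mOsm/kg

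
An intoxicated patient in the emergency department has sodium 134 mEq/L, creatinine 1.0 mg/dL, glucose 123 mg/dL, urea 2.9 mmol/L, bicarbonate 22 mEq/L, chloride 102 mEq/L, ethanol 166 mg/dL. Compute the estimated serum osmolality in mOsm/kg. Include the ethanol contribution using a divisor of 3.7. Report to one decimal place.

Calculated osmolality = 2·Na + glucose/18 + urea + ethanol/3.7
= 2·134 + 123/18 + 2.9 + 166/3.7
= 268 + 6.83 + 2.90 + 44.86
= 322.59 mOsm/kg

322.6 mOsm/kg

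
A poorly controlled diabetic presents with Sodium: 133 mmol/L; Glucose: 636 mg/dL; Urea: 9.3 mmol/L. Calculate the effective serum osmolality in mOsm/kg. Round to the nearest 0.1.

Effective osmolality excludes urea (freely permeant across cell membranes):
2·Na + glucose/18
= 2·133 + 636/18
= 266 + 35.33
= 301.33 mOsm/kg

301.3 mOsm/kg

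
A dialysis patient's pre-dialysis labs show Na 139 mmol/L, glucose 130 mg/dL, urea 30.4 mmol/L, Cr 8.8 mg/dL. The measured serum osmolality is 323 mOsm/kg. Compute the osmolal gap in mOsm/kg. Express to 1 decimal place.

7.4 mOsm/kg

Calculated osmolality = 2·Na + glucose/18 + urea
= 2·139 + 130/18 + 30.4
= 278 + 7.22 + 30.40
= 315.62 mOsm/kg ≈ 315.6 mOsm/kg
Osmolar gap = measured − calculated = 323 − 315.6 = 7.4 mOsm/kg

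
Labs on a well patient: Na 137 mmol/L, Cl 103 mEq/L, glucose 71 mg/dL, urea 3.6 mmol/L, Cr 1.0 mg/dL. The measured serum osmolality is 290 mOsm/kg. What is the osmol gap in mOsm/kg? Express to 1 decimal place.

Calculated osmolality = 2·Na + glucose/18 + urea
= 2·137 + 71/18 + 3.6
= 274 + 3.94 + 3.60
= 281.54 mOsm/kg ≈ 281.5 mOsm/kg
Osmolar gap = measured − calculated = 290 − 281.5 = 8.5 mOsm/kg

8.5 mOsm/kg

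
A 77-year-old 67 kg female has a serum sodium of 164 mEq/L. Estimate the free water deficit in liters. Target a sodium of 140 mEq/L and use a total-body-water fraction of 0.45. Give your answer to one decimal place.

TBW = 0.45 · 67 = 30.15 L
Free water deficit = TBW · (Na/140 − 1)
= 30.15 · (164/140 − 1)
= 30.15 · 0.1714
= 5.17 L

5.2 L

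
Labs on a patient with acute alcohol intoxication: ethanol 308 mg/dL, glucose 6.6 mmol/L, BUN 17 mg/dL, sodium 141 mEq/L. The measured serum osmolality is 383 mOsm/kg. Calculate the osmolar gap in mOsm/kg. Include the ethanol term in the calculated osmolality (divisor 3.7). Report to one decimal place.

5.1 mOsm/kg

Calculated osmolality = 2·Na + glucose + BUN/2.8 + ethanol/3.7
= 2·141 + 6.6 + 17/2.8 + 308/3.7
= 282 + 6.60 + 6.07 + 83.24
= 377.91 mOsm/kg ≈ 377.9 mOsm/kg
Osmolar gap = measured − calculated = 383 − 377.9 = 5.1 mOsm/kg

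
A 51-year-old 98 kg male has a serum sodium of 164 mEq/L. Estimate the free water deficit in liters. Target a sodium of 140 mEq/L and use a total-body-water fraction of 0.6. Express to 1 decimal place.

TBW = 0.6 · 98 = 58.8 L
Free water deficit = TBW · (Na/140 − 1)
= 58.8 · (164/140 − 1)
= 58.8 · 0.1714
= 10.08 L

10.1 L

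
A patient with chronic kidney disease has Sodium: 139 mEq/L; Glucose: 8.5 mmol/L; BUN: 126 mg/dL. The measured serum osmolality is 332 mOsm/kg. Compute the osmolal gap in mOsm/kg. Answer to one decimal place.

0.5 mOsm/kg

Calculated osmolality = 2·Na + glucose + BUN/2.8
= 2·139 + 8.5 + 126/2.8
= 278 + 8.50 + 45
= 331.5 mOsm/kg ≈ 331.5 mOsm/kg
Osmolar gap = measured − calculated = 332 − 331.5 = 0.5 mOsm/kg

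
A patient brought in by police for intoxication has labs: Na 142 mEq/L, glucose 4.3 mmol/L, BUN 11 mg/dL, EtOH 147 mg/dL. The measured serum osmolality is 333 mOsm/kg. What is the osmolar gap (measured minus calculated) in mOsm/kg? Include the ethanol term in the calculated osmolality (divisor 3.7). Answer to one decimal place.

Calculated osmolality = 2·Na + glucose + BUN/2.8 + ethanol/3.7
= 2·142 + 4.3 + 11/2.8 + 147/3.7
= 284 + 4.30 + 3.93 + 39.73
= 331.96 mOsm/kg ≈ 332.0 mOsm/kg
Osmolar gap = measured − calculated = 333 − 332.0 = 1.0 mOsm/kg

1.0 mOsm/kg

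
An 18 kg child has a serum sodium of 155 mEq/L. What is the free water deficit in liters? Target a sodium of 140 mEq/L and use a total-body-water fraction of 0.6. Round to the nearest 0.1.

1.2 L

TBW = 0.6 · 18 = 10.8 L
Free water deficit = TBW · (Na/140 − 1)
= 10.8 · (155/140 − 1)
= 10.8 · 0.1071
= 1.16 L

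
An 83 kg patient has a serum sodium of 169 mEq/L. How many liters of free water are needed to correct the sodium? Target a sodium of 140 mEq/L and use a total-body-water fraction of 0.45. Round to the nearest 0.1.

TBW = 0.45 · 83 = 37.35 L
Free water deficit = TBW · (Na/140 − 1)
= 37.35 · (169/140 − 1)
= 37.35 · 0.2071
= 7.74 L

7.7 L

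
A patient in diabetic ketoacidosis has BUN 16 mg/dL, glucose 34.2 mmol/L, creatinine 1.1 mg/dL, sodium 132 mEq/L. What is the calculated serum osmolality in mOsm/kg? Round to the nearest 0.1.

303.9 mOsm/kg

Calculated osmolality = 2·Na + glucose + BUN/2.8
= 2·132 + 34.2 + 16/2.8
= 264 + 34.20 + 5.71
= 303.91 mOsm/kg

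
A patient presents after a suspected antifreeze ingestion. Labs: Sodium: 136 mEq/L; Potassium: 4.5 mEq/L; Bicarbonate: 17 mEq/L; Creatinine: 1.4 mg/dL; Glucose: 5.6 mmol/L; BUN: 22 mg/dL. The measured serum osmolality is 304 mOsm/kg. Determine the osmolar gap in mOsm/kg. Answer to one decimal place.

Calculated osmolality = 2·Na + glucose + BUN/2.8
= 2·136 + 5.6 + 22/2.8
= 272 + 5.60 + 7.86
= 285.46 mOsm/kg ≈ 285.5 mOsm/kg
Osmolar gap = measured − calculated = 304 − 285.5 = 18.5 mOsm/kg

18.5 mOsm/kg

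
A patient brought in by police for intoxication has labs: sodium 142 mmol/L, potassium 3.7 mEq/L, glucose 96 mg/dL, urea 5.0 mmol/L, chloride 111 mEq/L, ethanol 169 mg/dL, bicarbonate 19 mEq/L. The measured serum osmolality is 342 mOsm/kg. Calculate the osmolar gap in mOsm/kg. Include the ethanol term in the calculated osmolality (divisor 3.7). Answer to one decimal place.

Calculated osmolality = 2·Na + glucose/18 + urea + ethanol/3.7
= 2·142 + 96/18 + 5 + 169/3.7
= 284 + 5.33 + 5 + 45.68
= 340.01 mOsm/kg ≈ 340.0 mOsm/kg
Osmolar gap = measured − calculated = 342 − 340.0 = 2.0 mOsm/kg

2.0 mOsm/kg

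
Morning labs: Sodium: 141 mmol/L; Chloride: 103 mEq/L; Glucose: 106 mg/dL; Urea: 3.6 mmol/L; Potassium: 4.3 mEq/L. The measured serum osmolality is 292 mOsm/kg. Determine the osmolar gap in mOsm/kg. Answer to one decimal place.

0.5 mOsm/kg

Calculated osmolality = 2·Na + glucose/18 + urea
= 2·141 + 106/18 + 3.6
= 282 + 5.89 + 3.60
= 291.49 mOsm/kg ≈ 291.5 mOsm/kg
Osmolar gap = measured − calculated = 292 − 291.5 = 0.5 mOsm/kg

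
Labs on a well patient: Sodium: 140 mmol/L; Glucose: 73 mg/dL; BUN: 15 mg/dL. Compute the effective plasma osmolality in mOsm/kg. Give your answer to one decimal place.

284.1 mOsm/kg

Effective osmolality excludes urea (freely permeant across cell membranes):
2·Na + glucose/18
= 2·140 + 73/18
= 280 + 4.06
= 284.06 mOsm/kg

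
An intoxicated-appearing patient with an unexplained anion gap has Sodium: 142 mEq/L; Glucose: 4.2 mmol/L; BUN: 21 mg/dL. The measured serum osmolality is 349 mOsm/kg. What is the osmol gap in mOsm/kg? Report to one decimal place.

Calculated osmolality = 2·Na + glucose + BUN/2.8
= 2·142 + 4.2 + 21/2.8
= 284 + 4.20 + 7.50
= 295.7 mOsm/kg ≈ 295.7 mOsm/kg
Osmolar gap = measured − calculated = 349 − 295.7 = 53.3 mOsm/kg

53.3 mOsm/kg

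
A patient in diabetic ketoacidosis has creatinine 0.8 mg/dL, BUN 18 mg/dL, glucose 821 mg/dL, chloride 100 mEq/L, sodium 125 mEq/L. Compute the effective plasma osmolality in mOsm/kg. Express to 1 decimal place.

Effective osmolality excludes urea (freely permeant across cell membranes):
2·Na + glucose/18
= 2·125 + 821/18
= 250 + 45.61
= 295.61 mOsm/kg

295.6 mOsm/kg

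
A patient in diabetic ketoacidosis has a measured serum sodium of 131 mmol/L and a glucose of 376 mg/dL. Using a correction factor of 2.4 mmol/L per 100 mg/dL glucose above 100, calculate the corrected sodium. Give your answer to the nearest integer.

Corrected Na = measured Na + 2.4 · (glucose − 100)/100
= 131 + 2.4 · (376 − 100)/100
= 131 + 6.6
= 137.6 mmol/L

138 mmol/L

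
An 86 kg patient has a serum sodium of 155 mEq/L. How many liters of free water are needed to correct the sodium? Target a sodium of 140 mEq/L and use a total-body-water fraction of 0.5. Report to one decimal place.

TBW = 0.5 · 86 = 43 L
Free water deficit = TBW · (Na/140 − 1)
= 43 · (155/140 − 1)
= 43 · 0.1071
= 4.61 L

4.6 L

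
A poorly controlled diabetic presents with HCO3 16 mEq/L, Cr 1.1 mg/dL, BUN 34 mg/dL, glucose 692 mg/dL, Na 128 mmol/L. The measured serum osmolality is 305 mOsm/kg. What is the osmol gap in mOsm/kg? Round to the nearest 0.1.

Calculated osmolality = 2·Na + glucose/18 + BUN/2.8
= 2·128 + 692/18 + 34/2.8
= 256 + 38.44 + 12.14
= 306.58 mOsm/kg ≈ 306.6 mOsm/kg
Osmolar gap = measured − calculated = 305 − 306.6 = -1.6 mOsm/kg

-1.6 mOsm/kg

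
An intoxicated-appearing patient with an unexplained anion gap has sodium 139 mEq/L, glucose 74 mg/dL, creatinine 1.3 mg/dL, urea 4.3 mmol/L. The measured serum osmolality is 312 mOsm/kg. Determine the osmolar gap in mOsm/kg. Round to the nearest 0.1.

25.6 mOsm/kg

Calculated osmolality = 2·Na + glucose/18 + urea
= 2·139 + 74/18 + 4.3
= 278 + 4.11 + 4.30
= 286.41 mOsm/kg ≈ 286.4 mOsm/kg
Osmolar gap = measured − calculated = 312 − 286.4 = 25.6 mOsm/kg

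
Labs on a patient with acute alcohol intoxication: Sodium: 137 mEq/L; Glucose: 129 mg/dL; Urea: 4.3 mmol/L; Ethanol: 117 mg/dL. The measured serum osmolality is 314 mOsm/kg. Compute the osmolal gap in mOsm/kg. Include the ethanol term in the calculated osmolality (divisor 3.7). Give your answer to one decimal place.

-3.1 mOsm/kg

Calculated osmolality = 2·Na + glucose/18 + urea + ethanol/3.7
= 2·137 + 129/18 + 4.3 + 117/3.7
= 274 + 7.17 + 4.30 + 31.62
= 317.09 mOsm/kg ≈ 317.1 mOsm/kg
Osmolar gap = measured − calculated = 314 − 317.1 = -3.1 mOsm/kg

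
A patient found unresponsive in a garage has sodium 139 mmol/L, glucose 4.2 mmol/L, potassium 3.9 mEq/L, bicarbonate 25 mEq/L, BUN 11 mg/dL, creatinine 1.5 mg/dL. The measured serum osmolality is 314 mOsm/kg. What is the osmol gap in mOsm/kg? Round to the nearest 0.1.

27.9 mOsm/kg

Calculated osmolality = 2·Na + glucose + BUN/2.8
= 2·139 + 4.2 + 11/2.8
= 278 + 4.20 + 3.93
= 286.13 mOsm/kg ≈ 286.1 mOsm/kg
Osmolar gap = measured − calculated = 314 − 286.1 = 27.9 mOsm/kg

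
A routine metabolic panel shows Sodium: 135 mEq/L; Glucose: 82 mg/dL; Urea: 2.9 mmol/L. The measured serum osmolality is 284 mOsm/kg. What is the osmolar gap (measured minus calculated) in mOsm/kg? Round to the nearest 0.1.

6.5 mOsm/kg

Calculated osmolality = 2·Na + glucose/18 + urea
= 2·135 + 82/18 + 2.9
= 270 + 4.56 + 2.90
= 277.46 mOsm/kg ≈ 277.5 mOsm/kg
Osmolar gap = measured − calculated = 284 − 277.5 = 6.5 mOsm/kg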